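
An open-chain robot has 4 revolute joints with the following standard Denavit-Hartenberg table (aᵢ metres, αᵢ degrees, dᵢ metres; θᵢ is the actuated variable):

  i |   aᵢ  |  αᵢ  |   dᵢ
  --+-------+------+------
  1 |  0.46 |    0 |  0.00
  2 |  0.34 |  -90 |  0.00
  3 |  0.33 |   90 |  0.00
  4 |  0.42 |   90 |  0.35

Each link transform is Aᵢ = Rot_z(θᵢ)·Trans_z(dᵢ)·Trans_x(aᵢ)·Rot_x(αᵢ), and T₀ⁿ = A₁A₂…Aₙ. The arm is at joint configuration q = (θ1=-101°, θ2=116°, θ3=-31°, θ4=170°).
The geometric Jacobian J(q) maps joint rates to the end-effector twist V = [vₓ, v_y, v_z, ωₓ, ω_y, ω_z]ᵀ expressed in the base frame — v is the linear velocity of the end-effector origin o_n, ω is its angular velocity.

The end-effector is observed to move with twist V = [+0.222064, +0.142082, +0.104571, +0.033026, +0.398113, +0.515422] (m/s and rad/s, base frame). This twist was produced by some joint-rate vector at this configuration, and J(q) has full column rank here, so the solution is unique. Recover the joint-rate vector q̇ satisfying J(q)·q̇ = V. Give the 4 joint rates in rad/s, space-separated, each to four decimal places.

0.4650 0.2750 0.3760 -0.2620

o_n = [-0.0216, -0.3583, 0.2569]
J₁: ẑ×o_n = [0.3583, -0.0216, 0.0000], ω = ẑ
J2: z=[0.0000, 0.0000, 1.0000] o=[-0.0878, -0.4515, 0.0000] → [-0.0932, 0.0662, 0.0000, 0.0000, 0.0000, 1.0000]
J3: z=[-0.2588, 0.9659, 0.0000] o=[0.2406, -0.3636, 0.0000] → [0.2482, 0.0665, 0.2519, -0.2588, 0.9659, 0.0000]
J4: z=[-0.4975, -0.1333, 0.8572] o=[0.5139, -0.2903, 0.1700] → [0.0467, -0.4157, -0.0376, -0.4975, -0.1333, 0.8572]
q̇ = J⁺·V = [0.4650, 0.2750, 0.3760, -0.2620]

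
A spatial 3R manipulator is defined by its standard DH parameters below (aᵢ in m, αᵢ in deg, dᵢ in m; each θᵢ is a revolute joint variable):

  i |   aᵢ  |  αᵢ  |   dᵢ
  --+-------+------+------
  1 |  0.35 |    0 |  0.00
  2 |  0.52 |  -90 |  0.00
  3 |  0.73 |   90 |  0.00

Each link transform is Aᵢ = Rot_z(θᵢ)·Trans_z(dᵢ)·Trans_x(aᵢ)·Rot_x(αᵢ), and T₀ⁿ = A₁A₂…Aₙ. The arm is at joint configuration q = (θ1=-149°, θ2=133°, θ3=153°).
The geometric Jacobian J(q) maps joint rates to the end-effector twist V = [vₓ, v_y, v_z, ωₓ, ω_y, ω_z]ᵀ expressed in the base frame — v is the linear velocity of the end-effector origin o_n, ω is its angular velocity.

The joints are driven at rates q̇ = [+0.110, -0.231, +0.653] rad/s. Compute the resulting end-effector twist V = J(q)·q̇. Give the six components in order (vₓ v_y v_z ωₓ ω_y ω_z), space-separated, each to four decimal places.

-0.1839 0.0418 0.4247 0.1800 0.6277 -0.1210

o_n = [-0.4254, -0.1443, -0.3314]
J₁: ẑ×o_n = [0.1443, -0.4254, 0.0000], ω = ẑ
J2: z=[0.0000, 0.0000, 1.0000] o=[-0.3000, -0.1803, 0.0000] → [-0.0360, -0.1254, 0.0000, 0.0000, 0.0000, 1.0000]
J3: z=[0.2756, 0.9613, 0.0000] o=[0.1998, -0.3236, 0.0000] → [-0.3186, 0.0913, 0.6504, 0.2756, 0.9613, 0.0000]
V = J·q̇ = [-0.1839, 0.0418, 0.4247, 0.1800, 0.6277, -0.1210]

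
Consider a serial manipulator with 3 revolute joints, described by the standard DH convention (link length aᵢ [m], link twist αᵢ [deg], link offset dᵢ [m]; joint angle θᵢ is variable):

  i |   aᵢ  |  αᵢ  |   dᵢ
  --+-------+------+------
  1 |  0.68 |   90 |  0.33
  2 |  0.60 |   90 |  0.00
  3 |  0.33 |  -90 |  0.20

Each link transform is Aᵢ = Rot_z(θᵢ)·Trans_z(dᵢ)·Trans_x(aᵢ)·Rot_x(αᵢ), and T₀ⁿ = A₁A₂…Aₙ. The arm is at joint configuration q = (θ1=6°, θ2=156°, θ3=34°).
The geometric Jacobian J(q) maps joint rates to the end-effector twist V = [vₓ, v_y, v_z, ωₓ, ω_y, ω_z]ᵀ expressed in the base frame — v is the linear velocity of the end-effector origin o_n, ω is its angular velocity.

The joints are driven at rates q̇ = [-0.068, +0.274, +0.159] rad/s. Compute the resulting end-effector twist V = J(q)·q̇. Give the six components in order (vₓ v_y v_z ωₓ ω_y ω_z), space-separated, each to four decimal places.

o_n = [-0.0172, -0.1874, 0.8680]
J₁: ẑ×o_n = [0.1874, -0.0172, 0.0000], ω = ẑ
J2: z=[0.1045, -0.9945, 0.0000] o=[0.6763, 0.0711, 0.3300] → [-0.5351, -0.0562, -0.7167, 0.1045, -0.9945, 0.0000]
J3: z=[0.4045, 0.0425, 0.9135] o=[0.1312, 0.0138, 0.5740] → [0.1963, -0.2545, -0.0751, 0.4045, 0.0425, 0.9135]
V = J·q̇ = [-0.1281, -0.0547, -0.2083, 0.0930, -0.2657, 0.0773]

-0.1281 -0.0547 -0.2083 0.0930 -0.2657 0.0773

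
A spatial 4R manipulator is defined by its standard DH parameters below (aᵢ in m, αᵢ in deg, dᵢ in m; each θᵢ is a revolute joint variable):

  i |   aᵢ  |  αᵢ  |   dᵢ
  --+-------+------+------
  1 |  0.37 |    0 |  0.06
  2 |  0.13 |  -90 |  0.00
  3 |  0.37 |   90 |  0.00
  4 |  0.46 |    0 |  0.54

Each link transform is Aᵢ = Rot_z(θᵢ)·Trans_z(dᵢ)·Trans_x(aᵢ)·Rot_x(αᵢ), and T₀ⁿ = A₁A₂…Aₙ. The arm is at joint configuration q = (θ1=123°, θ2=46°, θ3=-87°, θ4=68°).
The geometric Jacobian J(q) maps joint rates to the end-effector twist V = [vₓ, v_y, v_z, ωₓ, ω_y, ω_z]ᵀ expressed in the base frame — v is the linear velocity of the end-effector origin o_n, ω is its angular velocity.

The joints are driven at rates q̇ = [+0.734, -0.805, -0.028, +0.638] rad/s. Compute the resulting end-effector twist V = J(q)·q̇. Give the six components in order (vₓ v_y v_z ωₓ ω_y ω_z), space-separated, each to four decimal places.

-0.2540 -0.2824 -0.2860 0.6308 -0.0941 -0.0376

o_n = [0.0910, -0.1810, 0.6298]
J₁: ẑ×o_n = [0.1810, 0.0910, -0.0000], ω = ẑ
J2: z=[0.0000, 0.0000, 1.0000] o=[-0.2015, 0.3103, 0.0600] → [0.4913, 0.2925, -0.0000, 0.0000, 0.0000, 1.0000]
J3: z=[-0.1908, -0.9816, 0.0000] o=[-0.3291, 0.3351, 0.0600] → [-0.5594, 0.1087, 0.5109, -0.1908, -0.9816, 0.0000]
J4: z=[0.9803, -0.1905, 0.0523] o=[-0.3481, 0.3388, 0.4295] → [-0.0110, -0.1734, -0.4259, 0.9803, -0.1905, 0.0523]
V = J·q̇ = [-0.2540, -0.2824, -0.2860, 0.6308, -0.0941, -0.0376]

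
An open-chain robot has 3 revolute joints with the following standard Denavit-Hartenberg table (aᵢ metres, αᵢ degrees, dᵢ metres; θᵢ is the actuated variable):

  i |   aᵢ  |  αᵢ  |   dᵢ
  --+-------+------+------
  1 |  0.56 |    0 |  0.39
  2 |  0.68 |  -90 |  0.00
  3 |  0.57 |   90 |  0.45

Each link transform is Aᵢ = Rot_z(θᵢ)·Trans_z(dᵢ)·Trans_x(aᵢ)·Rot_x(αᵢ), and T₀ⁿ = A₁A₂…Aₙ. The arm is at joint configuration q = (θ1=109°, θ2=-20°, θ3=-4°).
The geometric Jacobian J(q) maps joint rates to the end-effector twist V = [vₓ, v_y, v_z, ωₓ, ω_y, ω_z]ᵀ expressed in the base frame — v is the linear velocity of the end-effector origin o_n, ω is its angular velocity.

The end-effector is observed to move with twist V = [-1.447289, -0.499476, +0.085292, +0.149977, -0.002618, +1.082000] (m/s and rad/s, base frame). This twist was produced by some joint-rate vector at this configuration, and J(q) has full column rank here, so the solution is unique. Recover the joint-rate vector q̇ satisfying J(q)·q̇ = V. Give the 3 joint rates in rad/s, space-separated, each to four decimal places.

0.1660 0.9160 -0.1500

o_n = [-0.6105, 1.7858, 0.4298]
J₁: ẑ×o_n = [-1.7858, -0.6105, 0.0000], ω = ẑ
J2: z=[0.0000, 0.0000, 1.0000] o=[-0.1823, 0.5295, 0.3900] → [-1.2563, -0.4281, 0.0000, 0.0000, 0.0000, 1.0000]
J3: z=[-0.9998, 0.0175, 0.0000] o=[-0.1705, 1.2094, 0.3900] → [0.0007, 0.0398, -0.5686, -0.9998, 0.0175, 0.0000]
q̇ = J⁺·V = [0.1660, 0.9160, -0.1500]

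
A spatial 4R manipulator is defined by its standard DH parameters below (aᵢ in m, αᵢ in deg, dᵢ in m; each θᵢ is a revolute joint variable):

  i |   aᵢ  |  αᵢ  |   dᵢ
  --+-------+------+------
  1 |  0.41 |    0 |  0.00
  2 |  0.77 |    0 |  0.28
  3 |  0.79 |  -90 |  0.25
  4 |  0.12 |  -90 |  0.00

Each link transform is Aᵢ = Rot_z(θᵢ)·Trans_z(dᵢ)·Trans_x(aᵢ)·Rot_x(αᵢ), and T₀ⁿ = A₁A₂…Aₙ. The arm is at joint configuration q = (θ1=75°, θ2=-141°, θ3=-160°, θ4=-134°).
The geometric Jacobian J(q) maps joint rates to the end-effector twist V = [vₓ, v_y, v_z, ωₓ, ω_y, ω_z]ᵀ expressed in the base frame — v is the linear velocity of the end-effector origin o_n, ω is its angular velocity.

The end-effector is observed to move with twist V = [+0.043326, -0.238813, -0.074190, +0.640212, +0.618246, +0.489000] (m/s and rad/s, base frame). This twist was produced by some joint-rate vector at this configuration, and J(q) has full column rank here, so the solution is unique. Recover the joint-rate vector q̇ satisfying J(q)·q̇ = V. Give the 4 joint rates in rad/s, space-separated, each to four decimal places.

-0.1760 0.4160 0.2490 -0.8900

o_n = [-0.0716, 0.2009, 0.6163]
J₁: ẑ×o_n = [-0.2009, -0.0716, 0.0000], ω = ẑ
J2: z=[0.0000, 0.0000, 1.0000] o=[0.1061, 0.3960, 0.0000] → [0.1951, -0.1777, 0.0000, 0.0000, 0.0000, 1.0000]
J3: z=[0.0000, 0.0000, 1.0000] o=[0.4193, -0.3074, 0.2800] → [-0.5083, -0.4909, 0.0000, 0.0000, 0.0000, 1.0000]
J4: z=[-0.7193, -0.6947, 0.0000] o=[-0.1295, 0.2609, 0.5300] → [-0.0600, 0.0621, 0.0834, -0.7193, -0.6947, 0.0000]
q̇ = J⁺·V = [-0.1760, 0.4160, 0.2490, -0.8900]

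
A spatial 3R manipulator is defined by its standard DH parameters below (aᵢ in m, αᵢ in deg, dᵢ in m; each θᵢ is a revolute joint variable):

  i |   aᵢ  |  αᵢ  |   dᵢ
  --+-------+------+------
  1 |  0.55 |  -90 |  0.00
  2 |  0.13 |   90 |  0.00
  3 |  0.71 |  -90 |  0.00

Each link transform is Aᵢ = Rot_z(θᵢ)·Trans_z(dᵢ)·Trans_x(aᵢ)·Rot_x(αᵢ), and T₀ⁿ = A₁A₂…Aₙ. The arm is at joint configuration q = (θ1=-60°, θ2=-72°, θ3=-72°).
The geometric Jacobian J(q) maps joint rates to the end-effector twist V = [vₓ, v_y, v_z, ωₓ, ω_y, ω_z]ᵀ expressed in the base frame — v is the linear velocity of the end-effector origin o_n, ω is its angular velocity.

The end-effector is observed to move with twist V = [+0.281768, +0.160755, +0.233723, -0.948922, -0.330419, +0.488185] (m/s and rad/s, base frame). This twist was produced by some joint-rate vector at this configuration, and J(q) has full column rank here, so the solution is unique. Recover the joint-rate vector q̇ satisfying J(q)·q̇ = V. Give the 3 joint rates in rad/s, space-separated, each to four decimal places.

0.4270 -0.9870 0.1980

o_n = [-0.2558, -0.9074, 0.3323]
J₁: ẑ×o_n = [0.9074, -0.2558, 0.0000], ω = ẑ
J2: z=[0.8660, 0.5000, 0.0000] o=[0.2750, -0.4763, 0.0000] → [0.1662, -0.2878, -0.1080, 0.8660, 0.5000, 0.0000]
J3: z=[-0.4755, 0.8236, 0.3090] o=[0.2951, -0.5111, 0.1236] → [0.2943, -0.0710, 0.6422, -0.4755, 0.8236, 0.3090]
q̇ = J⁺·V = [0.4270, -0.9870, 0.1980]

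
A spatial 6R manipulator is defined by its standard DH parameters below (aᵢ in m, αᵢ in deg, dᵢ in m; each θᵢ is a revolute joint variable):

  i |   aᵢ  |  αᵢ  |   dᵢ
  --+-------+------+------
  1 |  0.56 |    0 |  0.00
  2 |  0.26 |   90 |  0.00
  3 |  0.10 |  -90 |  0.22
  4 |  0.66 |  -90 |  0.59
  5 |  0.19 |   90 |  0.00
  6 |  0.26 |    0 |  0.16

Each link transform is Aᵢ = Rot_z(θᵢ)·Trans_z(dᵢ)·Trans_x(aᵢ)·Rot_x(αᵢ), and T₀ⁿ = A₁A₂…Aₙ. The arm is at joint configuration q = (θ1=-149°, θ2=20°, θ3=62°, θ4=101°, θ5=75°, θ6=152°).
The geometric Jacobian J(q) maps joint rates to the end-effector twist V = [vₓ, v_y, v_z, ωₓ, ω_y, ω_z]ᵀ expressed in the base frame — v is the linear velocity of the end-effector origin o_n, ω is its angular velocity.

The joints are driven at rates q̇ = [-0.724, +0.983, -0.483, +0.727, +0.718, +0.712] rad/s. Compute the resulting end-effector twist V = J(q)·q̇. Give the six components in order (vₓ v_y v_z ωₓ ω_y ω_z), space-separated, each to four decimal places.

o_n = [0.2042, -0.3115, 0.1614]
J₁: ẑ×o_n = [0.3115, 0.2042, -0.0000], ω = ẑ
J2: z=[0.0000, 0.0000, 1.0000] o=[-0.4800, -0.2884, 0.0000] → [0.0231, 0.6842, -0.0000, 0.0000, 0.0000, 1.0000]
J3: z=[-0.7771, 0.6293, 0.0000] o=[-0.6436, -0.4905, 0.0000] → [0.1016, 0.1254, -0.6726, -0.7771, 0.6293, 0.0000]
J4: z=[0.5557, 0.6862, 0.4695] o=[-0.8442, -0.3885, 0.0883] → [0.0140, 0.4515, -0.6765, 0.5557, 0.6862, 0.4695]
J5: z=[0.1417, 0.4782, -0.8667] o=[0.0244, -0.3454, 0.2541] → [-0.0149, -0.1427, -0.0812, 0.1417, 0.4782, -0.8667]
J6: z=[0.9351, -0.3519, -0.0412] o=[-0.0373, -0.4983, 0.1596] → [0.0071, -0.0116, 0.2596, 0.9351, -0.3519, -0.0412]
V = J·q̇ = [-0.2474, 0.6818, -0.0404, 1.5469, 0.2877, -0.0514]

-0.2474 0.6818 -0.0404 1.5469 0.2877 -0.0514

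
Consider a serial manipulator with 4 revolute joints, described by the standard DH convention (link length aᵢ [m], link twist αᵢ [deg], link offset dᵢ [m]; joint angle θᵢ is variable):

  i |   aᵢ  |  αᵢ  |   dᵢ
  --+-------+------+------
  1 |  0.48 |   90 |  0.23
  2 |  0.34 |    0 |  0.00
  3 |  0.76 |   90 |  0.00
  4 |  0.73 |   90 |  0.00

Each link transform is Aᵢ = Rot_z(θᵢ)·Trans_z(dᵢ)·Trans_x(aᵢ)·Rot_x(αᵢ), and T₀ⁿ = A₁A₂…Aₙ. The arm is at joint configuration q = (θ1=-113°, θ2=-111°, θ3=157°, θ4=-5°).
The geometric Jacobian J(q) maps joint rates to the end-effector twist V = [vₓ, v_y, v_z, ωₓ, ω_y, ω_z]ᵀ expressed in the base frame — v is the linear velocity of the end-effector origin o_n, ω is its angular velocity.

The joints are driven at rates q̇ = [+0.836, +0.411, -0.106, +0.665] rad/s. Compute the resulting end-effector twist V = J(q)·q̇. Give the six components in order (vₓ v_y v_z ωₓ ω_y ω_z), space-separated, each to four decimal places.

0.7113 -0.0633 0.2955 -0.4677 -0.3212 0.3741

o_n = [-0.4850, -1.3055, 0.9824]
J₁: ẑ×o_n = [1.3055, -0.4850, 0.0000], ω = ẑ
J2: z=[-0.9205, 0.3907, 0.0000] o=[-0.1876, -0.4418, 0.2300] → [0.2940, 0.6926, 0.9113, -0.9205, 0.3907, 0.0000]
J3: z=[-0.9205, 0.3907, 0.0000] o=[-0.1399, -0.3297, -0.0874] → [0.4180, 0.9848, 1.0331, -0.9205, 0.3907, 0.0000]
J4: z=[-0.2811, -0.6622, -0.6947] o=[-0.3462, -0.8157, 0.4593] → [-0.6867, 0.2435, 0.0458, -0.2811, -0.6622, -0.6947]
V = J·q̇ = [0.7113, -0.0633, 0.2955, -0.4677, -0.3212, 0.3741]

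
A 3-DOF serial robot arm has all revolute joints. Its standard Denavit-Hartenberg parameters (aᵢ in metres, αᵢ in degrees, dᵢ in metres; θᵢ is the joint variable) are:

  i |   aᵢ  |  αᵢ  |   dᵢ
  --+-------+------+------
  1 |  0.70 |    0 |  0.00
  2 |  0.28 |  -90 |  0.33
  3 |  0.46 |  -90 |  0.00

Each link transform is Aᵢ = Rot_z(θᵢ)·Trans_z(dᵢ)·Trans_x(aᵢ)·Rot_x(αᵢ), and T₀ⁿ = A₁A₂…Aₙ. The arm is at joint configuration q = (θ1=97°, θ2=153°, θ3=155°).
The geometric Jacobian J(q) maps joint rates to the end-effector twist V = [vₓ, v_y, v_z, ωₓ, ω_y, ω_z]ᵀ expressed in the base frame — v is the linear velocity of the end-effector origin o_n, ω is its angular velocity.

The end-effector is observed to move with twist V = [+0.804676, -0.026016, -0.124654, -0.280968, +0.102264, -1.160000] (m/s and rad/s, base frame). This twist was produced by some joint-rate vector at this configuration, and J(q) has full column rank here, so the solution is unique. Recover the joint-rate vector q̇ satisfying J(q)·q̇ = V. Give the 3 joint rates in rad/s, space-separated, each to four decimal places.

-0.9720 -0.1880 -0.2990

o_n = [-0.0385, 0.8234, 0.1356]
J₁: ẑ×o_n = [-0.8234, -0.0385, 0.0000], ω = ẑ
J2: z=[0.0000, 0.0000, 1.0000] o=[-0.0853, 0.6948, 0.0000] → [-0.1286, 0.0468, 0.0000, 0.0000, 0.0000, 1.0000]
J3: z=[0.9397, -0.3420, 0.0000] o=[-0.1811, 0.4317, 0.3300] → [0.0665, 0.1827, 0.4169, 0.9397, -0.3420, 0.0000]
q̇ = J⁺·V = [-0.9720, -0.1880, -0.2990]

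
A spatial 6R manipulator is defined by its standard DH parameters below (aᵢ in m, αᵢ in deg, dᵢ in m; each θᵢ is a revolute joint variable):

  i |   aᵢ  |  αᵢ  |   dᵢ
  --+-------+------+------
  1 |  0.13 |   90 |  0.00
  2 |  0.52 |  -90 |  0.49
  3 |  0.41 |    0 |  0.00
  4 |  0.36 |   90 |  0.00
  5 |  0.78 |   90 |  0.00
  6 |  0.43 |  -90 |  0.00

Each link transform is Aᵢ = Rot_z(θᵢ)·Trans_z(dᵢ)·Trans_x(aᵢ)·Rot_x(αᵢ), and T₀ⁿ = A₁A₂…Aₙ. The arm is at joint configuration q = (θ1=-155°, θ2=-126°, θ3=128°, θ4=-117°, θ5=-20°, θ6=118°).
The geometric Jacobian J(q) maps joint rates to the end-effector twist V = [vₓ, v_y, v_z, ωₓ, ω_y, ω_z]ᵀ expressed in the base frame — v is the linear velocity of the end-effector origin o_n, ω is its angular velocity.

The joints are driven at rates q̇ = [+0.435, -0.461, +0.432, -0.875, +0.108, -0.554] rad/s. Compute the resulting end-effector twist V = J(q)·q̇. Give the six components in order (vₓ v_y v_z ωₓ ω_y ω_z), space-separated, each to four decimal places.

o_n = [0.5254, 0.6502, -0.8762]
J₁: ẑ×o_n = [-0.6502, 0.5254, 0.0000], ω = ẑ
J2: z=[-0.4226, 0.9063, 0.0000] o=[-0.1178, -0.0549, 0.0000] → [-0.7941, -0.3703, -0.8810, -0.4226, 0.9063, 0.0000]
J3: z=[-0.7332, -0.3419, -0.5878] o=[-0.0479, 0.5183, -0.4207] → [0.2333, -0.6710, 0.0993, -0.7332, -0.3419, -0.5878]
J4: z=[-0.7332, -0.3419, -0.5878] o=[-0.0458, 0.1628, -0.2165] → [0.5121, -0.8195, -0.1621, -0.7332, -0.3419, -0.5878]
J5: z=[-0.3132, 0.9371, -0.1544] o=[0.1715, 0.1883, -0.5024] → [-0.2790, -0.1717, -0.4764, -0.3132, 0.9371, -0.1544]
J6: z=[0.4826, 0.2970, 0.8240] o=[0.8095, 0.3315, -0.9276] → [-0.2473, -0.2589, 0.2382, 0.4826, 0.2970, 0.8240]
V = J·q̇ = [-0.1572, 0.9513, 0.4075, 0.2185, -0.3297, 0.2222]

-0.1572 0.9513 0.4075 0.2185 -0.3297 0.2222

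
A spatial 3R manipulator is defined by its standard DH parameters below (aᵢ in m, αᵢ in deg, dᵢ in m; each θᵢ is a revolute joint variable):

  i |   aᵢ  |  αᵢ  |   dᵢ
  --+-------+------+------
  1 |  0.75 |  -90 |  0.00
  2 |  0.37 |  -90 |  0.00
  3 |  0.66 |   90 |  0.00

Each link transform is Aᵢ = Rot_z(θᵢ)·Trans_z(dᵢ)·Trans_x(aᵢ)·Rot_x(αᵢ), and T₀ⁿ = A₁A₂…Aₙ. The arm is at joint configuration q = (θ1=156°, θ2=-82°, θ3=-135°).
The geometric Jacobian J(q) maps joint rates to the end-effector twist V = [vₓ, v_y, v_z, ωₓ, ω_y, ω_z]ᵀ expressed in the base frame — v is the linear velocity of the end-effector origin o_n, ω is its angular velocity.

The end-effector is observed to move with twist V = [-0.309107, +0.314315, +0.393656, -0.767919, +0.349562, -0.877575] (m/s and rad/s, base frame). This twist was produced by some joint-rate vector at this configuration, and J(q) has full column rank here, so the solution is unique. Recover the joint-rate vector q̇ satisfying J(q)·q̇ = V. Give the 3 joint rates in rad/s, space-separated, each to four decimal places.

-0.7590 -0.0070 0.8520

o_n = [-0.8627, -0.1268, -0.0957]
J₁: ẑ×o_n = [0.1268, -0.8627, 0.0000], ω = ẑ
J2: z=[-0.4067, -0.9135, 0.0000] o=[-0.6852, 0.3051, 0.0000] → [0.0875, -0.0389, 0.0135, -0.4067, -0.9135, 0.0000]
J3: z=[-0.9047, 0.4028, -0.1392] o=[-0.7322, 0.3260, 0.3664] → [-0.2492, -0.3999, 0.4621, -0.9047, 0.4028, -0.1392]
q̇ = J⁺·V = [-0.7590, -0.0070, 0.8520]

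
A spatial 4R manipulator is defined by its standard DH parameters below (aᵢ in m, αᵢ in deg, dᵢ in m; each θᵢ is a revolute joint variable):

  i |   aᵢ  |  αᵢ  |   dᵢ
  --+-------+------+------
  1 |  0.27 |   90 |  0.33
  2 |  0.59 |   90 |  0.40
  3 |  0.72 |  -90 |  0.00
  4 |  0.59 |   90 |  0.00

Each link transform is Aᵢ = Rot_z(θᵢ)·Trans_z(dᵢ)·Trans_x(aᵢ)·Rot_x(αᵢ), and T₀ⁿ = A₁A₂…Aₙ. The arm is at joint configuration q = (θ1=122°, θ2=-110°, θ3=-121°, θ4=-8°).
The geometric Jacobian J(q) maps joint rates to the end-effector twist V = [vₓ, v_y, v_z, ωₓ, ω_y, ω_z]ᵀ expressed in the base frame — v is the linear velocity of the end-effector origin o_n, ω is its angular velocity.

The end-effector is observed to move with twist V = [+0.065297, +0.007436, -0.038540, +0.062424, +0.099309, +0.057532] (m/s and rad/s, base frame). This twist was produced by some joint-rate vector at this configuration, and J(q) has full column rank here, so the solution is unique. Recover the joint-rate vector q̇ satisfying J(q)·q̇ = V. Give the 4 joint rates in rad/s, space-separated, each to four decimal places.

-0.5040 -0.2220 0.1440 -0.6360

o_n = [-0.7259, -0.1932, 0.4349]
J₁: ẑ×o_n = [0.1932, -0.7259, 0.0000], ω = ẑ
J2: z=[0.8480, 0.5299, 0.0000] o=[-0.1431, 0.2290, 0.3300] → [0.0556, -0.0890, -0.0492, 0.8480, 0.5299, 0.0000]
J3: z=[0.4980, -0.7969, 0.3420] o=[0.3031, 0.2698, -0.2244] → [-0.3670, -0.6802, -1.0505, 0.4980, -0.7969, 0.3420]
J4: z=[-0.2814, -0.5215, -0.8055] o=[-0.2875, 0.0503, 0.1240] → [-0.3583, 0.4406, -0.1601, -0.2814, -0.5215, -0.8055]
q̇ = J⁺·V = [-0.5040, -0.2220, 0.1440, -0.6360]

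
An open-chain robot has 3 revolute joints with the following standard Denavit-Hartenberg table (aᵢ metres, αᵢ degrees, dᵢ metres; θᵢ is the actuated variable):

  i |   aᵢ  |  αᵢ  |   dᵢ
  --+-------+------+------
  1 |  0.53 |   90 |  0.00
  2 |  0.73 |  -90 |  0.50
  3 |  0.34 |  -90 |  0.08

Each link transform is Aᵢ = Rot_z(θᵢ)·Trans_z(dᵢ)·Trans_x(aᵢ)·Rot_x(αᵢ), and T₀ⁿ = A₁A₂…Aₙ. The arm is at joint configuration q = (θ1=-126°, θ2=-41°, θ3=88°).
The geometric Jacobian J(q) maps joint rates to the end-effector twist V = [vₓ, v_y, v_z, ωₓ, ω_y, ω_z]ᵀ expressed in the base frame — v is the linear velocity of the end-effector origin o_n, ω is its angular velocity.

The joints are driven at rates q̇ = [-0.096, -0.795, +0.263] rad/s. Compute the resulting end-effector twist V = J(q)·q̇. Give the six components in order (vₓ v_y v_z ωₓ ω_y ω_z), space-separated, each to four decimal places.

o_n = [-0.8011, -0.8300, -0.4263]
J₁: ẑ×o_n = [0.8300, -0.8011, 0.0000], ω = ẑ
J2: z=[-0.8090, 0.5878, 0.0000] o=[-0.3115, -0.4288, 0.0000] → [-0.2506, -0.3449, 0.6124, -0.8090, 0.5878, 0.0000]
J3: z=[-0.3856, -0.5308, 0.7547] o=[-1.0399, -0.5806, -0.4789] → [0.1603, 0.2005, 0.2229, -0.3856, -0.5308, 0.7547]
V = J·q̇ = [0.1617, 0.4038, -0.4282, 0.5417, -0.6069, 0.1025]

0.1617 0.4038 -0.4282 0.5417 -0.6069 0.1025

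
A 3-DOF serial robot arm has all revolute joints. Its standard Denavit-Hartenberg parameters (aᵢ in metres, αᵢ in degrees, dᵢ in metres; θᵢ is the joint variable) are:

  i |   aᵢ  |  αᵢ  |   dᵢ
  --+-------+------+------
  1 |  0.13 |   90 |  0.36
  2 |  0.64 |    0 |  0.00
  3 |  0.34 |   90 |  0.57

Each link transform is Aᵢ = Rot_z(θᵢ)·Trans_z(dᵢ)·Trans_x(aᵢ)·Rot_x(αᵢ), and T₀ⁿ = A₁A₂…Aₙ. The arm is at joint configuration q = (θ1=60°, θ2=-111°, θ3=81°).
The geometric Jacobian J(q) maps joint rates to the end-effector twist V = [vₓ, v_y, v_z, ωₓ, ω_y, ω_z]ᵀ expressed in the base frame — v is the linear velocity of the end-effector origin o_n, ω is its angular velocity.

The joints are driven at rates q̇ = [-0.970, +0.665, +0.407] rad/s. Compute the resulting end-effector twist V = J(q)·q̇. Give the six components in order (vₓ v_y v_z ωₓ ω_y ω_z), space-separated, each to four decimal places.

o_n = [0.5912, -0.1160, -0.4075]
J₁: ẑ×o_n = [0.1160, 0.5912, -0.0000], ω = ẑ
J2: z=[0.8660, -0.5000, 0.0000] o=[0.0650, 0.1126, 0.3600] → [0.3837, 0.6647, 0.0651, 0.8660, -0.5000, 0.0000]
J3: z=[0.8660, -0.5000, 0.0000] o=[-0.0497, -0.0860, -0.2375] → [0.0850, 0.1472, 0.2944, 0.8660, -0.5000, 0.0000]
V = J·q̇ = [0.1772, -0.0715, 0.1631, 0.9284, -0.5360, -0.9700]

0.1772 -0.0715 0.1631 0.9284 -0.5360 -0.9700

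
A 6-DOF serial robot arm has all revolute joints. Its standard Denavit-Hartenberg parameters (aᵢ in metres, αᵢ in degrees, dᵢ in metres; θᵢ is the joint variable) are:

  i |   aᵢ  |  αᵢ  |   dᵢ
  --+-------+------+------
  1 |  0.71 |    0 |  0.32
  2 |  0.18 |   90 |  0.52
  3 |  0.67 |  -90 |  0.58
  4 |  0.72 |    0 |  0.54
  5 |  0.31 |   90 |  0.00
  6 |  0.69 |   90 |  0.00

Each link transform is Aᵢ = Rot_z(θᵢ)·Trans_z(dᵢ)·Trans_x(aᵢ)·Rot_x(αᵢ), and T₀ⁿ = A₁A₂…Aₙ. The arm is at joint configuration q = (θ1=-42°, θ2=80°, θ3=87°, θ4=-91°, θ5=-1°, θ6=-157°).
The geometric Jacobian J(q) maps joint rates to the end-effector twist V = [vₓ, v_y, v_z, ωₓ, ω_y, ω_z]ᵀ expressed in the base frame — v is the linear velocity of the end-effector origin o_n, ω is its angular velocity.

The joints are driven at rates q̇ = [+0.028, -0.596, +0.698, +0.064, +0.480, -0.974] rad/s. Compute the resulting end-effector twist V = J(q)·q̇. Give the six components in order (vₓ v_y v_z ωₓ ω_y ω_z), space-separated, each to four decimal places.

-1.4742 -0.7678 -0.2530 0.0627 -0.8799 0.4325

o_n = [1.0845, -1.2772, 1.5220]
J₁: ẑ×o_n = [1.2772, 1.0845, -0.0000], ω = ẑ
J2: z=[0.0000, 0.0000, 1.0000] o=[0.5276, -0.4751, 0.3200] → [0.8021, 0.5569, -0.0000, 0.0000, 0.0000, 1.0000]
J3: z=[0.6157, -0.7880, 0.0000] o=[0.6695, -0.3643, 0.8400] → [-0.5374, -0.4199, -0.2350, 0.6157, -0.7880, 0.0000]
J4: z=[-0.7869, -0.6148, 0.0523] o=[1.0542, -0.7997, 1.5091] → [0.0170, 0.0118, 0.3944, -0.7869, -0.6148, 0.0523]
J5: z=[-0.7869, -0.6148, 0.0523] o=[1.0719, -1.6994, 1.5248] → [-0.0204, -0.0015, -0.3245, -0.7869, -0.6148, 0.0523]
J6: z=[-0.0627, -0.0047, -0.9980] o=[1.2622, -1.9439, 1.5140] → [0.6653, 0.1779, -0.0426, -0.0627, -0.0047, -0.9980]
V = J·q̇ = [-1.4742, -0.7678, -0.2530, 0.0627, -0.8799, 0.4325]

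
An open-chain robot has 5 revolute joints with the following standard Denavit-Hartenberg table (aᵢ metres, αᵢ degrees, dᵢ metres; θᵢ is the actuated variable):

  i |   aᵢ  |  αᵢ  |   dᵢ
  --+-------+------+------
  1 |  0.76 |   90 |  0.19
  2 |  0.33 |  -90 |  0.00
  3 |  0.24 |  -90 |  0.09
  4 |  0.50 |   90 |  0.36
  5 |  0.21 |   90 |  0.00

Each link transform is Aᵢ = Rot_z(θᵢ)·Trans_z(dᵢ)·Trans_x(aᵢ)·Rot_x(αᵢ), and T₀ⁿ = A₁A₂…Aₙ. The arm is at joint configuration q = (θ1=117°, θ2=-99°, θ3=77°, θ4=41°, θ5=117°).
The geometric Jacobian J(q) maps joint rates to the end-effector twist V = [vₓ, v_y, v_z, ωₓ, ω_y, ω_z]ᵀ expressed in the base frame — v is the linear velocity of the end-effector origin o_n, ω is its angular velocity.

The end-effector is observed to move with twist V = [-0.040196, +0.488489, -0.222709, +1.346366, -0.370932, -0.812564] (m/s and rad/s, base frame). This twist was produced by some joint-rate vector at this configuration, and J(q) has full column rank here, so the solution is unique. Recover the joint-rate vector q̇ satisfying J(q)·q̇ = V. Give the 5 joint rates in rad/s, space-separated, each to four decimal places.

o_n = [-0.8552, 0.2368, 0.2969]
J₁: ẑ×o_n = [-0.2368, -0.8552, 0.0000], ω = ẑ
J2: z=[0.8910, 0.4540, 0.0000] o=[-0.3450, 0.6772, 0.1900] → [0.0485, -0.0952, -0.1607, 0.8910, 0.4540, 0.0000]
J3: z=[-0.4484, 0.8800, -0.1564] o=[-0.3216, 0.6312, -0.1359] → [0.3192, 0.2775, 0.6464, -0.4484, 0.8800, -0.1564]
J4: z=[-0.2696, 0.0337, 0.9624] o=[-0.5665, 0.5967, -0.2033] → [0.3632, -0.1430, 0.1068, -0.2696, 0.0337, 0.9624]
J5: z=[-0.8975, 0.3534, -0.2638] o=[-0.8380, 0.1414, 0.1106] → [0.0910, 0.1717, -0.0796, -0.8975, 0.3534, -0.2638]
q̇ = J⁺·V = [-0.8450, 0.4370, -0.2990, -0.2460, -0.8430]

-0.8450 0.4370 -0.2990 -0.2460 -0.8430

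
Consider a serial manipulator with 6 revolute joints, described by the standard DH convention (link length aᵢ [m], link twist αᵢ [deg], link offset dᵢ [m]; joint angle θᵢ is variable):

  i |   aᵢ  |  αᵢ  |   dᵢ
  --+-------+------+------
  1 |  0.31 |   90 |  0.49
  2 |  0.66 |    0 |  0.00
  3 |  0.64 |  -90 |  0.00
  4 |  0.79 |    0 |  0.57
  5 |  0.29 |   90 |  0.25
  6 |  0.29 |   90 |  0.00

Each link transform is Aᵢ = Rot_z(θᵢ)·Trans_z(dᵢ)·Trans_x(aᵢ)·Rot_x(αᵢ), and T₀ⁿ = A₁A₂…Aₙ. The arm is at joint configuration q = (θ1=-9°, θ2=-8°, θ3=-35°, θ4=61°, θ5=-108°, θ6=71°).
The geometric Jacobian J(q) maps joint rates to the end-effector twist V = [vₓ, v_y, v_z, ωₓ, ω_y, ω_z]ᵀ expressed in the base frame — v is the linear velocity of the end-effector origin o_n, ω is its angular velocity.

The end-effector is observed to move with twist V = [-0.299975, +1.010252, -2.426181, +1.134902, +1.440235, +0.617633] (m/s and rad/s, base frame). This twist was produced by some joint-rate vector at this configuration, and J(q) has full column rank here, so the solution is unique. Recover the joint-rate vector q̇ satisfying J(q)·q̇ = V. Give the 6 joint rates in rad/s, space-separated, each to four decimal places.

o_n = [2.6812, -0.0097, 0.3219]
J₁: ẑ×o_n = [0.0097, 2.6812, -0.0000], ω = ẑ
J2: z=[-0.1564, -0.9877, 0.0000] o=[0.3062, -0.0485, 0.4900] → [0.1660, -0.0263, 2.3397, -0.1564, -0.9877, 0.0000]
J3: z=[-0.1564, -0.9877, 0.0000] o=[0.9517, -0.1507, 0.3981] → [0.0753, -0.0119, 1.6862, -0.1564, -0.9877, 0.0000]
J4: z=[0.6736, -0.1067, 0.7314] o=[1.4140, -0.2240, -0.0383] → [-0.1951, 0.6841, 0.2795, 0.6736, -0.1067, 0.7314]
J5: z=[0.6736, -0.1067, 0.7314] o=[2.1827, 0.3539, 0.1173] → [0.2441, 0.2268, -0.1917, 0.6736, -0.1067, 0.7314]
J6: z=[-0.6350, -0.5899, 0.4988] o=[2.4608, 0.0951, 0.1653] → [-0.0401, 0.2094, 0.1966, -0.6350, -0.5899, 0.4988]
q̇ = J⁺·V = [0.1730, -0.6580, -0.6140, 0.8970, 0.0390, -0.4810]

0.1730 -0.6580 -0.6140 0.8970 0.0390 -0.4810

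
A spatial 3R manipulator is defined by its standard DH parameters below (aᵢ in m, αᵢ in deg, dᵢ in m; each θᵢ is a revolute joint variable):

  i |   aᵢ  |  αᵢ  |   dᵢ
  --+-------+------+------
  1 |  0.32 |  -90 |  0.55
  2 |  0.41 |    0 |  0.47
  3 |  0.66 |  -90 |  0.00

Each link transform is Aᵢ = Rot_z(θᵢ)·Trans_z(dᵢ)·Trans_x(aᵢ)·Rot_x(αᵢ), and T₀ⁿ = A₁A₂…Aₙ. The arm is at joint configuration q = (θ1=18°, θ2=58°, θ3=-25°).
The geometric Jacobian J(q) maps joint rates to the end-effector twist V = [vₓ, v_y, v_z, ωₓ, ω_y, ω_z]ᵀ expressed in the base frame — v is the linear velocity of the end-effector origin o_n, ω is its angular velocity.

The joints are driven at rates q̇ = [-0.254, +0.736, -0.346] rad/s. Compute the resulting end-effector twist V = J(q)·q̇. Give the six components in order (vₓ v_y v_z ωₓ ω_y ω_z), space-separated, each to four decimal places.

o_n = [0.8922, 0.7841, -0.1572]
J₁: ẑ×o_n = [-0.7841, 0.8922, 0.0000], ω = ẑ
J2: z=[-0.3090, 0.9511, 0.0000] o=[0.3043, 0.0989, 0.5500] → [-0.6726, -0.2185, -0.7708, -0.3090, 0.9511, 0.0000]
J3: z=[-0.3090, 0.9511, 0.0000] o=[0.3657, 0.6130, 0.2023] → [-0.3419, -0.1111, -0.5535, -0.3090, 0.9511, 0.0000]
V = J·q̇ = [-0.1776, -0.3490, -0.3758, -0.1205, 0.3709, -0.2540]

-0.1776 -0.3490 -0.3758 -0.1205 0.3709 -0.2540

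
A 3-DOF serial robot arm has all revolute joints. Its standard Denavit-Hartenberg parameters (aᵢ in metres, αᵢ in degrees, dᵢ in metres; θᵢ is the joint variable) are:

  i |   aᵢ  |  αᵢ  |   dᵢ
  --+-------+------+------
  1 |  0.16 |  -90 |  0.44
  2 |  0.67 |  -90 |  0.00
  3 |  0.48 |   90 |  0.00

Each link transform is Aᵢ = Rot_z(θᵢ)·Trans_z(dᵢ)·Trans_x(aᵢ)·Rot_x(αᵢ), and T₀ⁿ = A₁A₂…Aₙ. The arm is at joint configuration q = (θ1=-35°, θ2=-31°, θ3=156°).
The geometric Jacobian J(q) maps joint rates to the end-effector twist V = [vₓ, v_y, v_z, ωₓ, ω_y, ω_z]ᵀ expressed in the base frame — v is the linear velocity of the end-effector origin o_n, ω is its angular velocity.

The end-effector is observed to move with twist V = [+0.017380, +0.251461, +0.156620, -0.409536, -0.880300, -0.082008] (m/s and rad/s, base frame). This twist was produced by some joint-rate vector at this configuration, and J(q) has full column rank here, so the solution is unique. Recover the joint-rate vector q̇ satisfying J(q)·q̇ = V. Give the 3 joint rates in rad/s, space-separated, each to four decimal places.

0.2000 -0.9560 0.3290

o_n = [0.1816, -0.3655, 0.5592]
J₁: ẑ×o_n = [0.3655, 0.1816, -0.0000], ω = ẑ
J2: z=[0.5736, 0.8192, 0.0000] o=[0.1311, -0.0918, 0.4400] → [0.0977, -0.0684, -0.1984, 0.5736, 0.8192, 0.0000]
J3: z=[0.4219, -0.2954, -0.8572] o=[0.6015, -0.4212, 0.7851] → [0.1144, 0.4552, -0.1006, 0.4219, -0.2954, -0.8572]
q̇ = J⁺·V = [0.2000, -0.9560, 0.3290]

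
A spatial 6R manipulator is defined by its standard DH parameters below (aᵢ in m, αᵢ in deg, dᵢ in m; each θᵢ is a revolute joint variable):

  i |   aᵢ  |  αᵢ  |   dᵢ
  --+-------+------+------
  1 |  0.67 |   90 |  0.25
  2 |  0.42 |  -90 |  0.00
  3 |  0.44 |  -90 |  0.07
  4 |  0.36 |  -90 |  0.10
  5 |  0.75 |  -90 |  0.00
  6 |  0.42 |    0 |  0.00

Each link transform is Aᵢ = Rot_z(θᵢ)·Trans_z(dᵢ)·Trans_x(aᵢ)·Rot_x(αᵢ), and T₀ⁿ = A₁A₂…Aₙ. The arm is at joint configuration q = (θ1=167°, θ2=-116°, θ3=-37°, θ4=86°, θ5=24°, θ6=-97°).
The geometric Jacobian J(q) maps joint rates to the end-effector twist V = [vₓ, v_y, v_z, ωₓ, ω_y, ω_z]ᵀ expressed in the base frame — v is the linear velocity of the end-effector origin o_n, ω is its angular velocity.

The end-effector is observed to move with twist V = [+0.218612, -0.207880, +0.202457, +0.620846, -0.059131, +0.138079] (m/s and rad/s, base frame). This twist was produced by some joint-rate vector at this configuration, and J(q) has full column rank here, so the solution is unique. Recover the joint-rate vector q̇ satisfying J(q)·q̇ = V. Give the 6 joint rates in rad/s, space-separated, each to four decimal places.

o_n = [0.3934, 0.1181, 0.3235]
J₁: ẑ×o_n = [-0.1181, 0.3934, 0.0000], ω = ẑ
J2: z=[0.2250, 0.9744, 0.0000] o=[-0.6528, 0.1507, 0.2500] → [0.0716, -0.0165, -1.0267, 0.2250, 0.9744, 0.0000]
J3: z=[-0.8758, 0.2022, -0.4384] o=[-0.4734, 0.1093, -0.1275] → [0.0950, 0.0150, -0.1830, -0.8758, 0.2022, -0.4384]
J4: z=[0.0774, -0.8375, -0.5409] o=[-0.3251, 0.3468, -0.4740] → [-0.7916, -0.4504, 0.5840, 0.0774, -0.8375, -0.5409]
J5: z=[-0.4143, -0.5205, 0.7466] o=[0.0091, 0.2032, -0.3887] → [-0.3072, 0.5819, 0.2353, -0.4143, -0.5205, 0.7466]
J6: z=[-0.4396, 0.8327, 0.3366] o=[0.6069, 0.3448, 0.0416] → [0.3110, 0.0520, 0.2774, -0.4396, 0.8327, 0.3366]
q̇ = J⁺·V = [0.6150, -0.4770, -0.3460, -0.1670, -0.8930, -0.1550]

0.6150 -0.4770 -0.3460 -0.1670 -0.8930 -0.1550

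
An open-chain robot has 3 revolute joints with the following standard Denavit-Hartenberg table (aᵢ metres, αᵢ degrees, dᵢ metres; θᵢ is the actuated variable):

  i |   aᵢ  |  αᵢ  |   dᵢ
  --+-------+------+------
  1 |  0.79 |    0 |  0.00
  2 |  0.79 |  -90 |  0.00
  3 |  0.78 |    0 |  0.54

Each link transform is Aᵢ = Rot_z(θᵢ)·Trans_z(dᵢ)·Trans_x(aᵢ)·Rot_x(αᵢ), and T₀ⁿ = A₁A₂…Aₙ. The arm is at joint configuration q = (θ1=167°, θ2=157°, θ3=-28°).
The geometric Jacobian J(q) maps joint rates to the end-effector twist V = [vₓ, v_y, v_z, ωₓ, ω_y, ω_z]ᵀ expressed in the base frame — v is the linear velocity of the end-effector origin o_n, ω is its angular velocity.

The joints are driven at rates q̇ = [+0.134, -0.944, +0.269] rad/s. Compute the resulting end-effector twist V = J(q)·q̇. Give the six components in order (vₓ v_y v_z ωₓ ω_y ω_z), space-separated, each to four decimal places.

-0.2943 -1.3871 -0.1853 0.1581 0.2176 -0.8100

o_n = [0.7439, -0.2546, 0.3662]
J₁: ẑ×o_n = [0.2546, 0.7439, -0.0000], ω = ẑ
J2: z=[0.0000, 0.0000, 1.0000] o=[-0.7698, 0.1777, 0.0000] → [0.4323, 1.5137, -0.0000, 0.0000, 0.0000, 1.0000]
J3: z=[0.5878, 0.8090, 0.0000] o=[-0.1306, -0.2866, 0.0000] → [0.2963, -0.2152, -0.6887, 0.5878, 0.8090, 0.0000]
V = J·q̇ = [-0.2943, -1.3871, -0.1853, 0.1581, 0.2176, -0.8100]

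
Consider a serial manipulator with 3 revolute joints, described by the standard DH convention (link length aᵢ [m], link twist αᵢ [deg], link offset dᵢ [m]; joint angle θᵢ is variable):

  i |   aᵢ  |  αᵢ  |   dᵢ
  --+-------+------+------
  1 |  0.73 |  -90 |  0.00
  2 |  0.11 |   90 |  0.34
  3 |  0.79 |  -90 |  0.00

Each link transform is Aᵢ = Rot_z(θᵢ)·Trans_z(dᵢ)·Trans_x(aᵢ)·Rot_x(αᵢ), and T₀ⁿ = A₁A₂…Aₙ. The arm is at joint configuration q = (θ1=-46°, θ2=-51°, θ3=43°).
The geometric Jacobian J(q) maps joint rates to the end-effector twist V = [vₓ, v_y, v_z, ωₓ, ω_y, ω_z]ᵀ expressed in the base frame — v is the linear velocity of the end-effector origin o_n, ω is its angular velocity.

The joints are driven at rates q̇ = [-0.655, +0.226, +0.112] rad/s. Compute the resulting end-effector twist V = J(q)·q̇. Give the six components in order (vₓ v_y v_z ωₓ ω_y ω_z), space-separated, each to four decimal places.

o_n = [1.4399, -0.2260, 0.5345]
J₁: ẑ×o_n = [0.2260, 1.4399, -0.0000], ω = ẑ
J2: z=[0.7193, 0.6947, 0.0000] o=[0.5071, -0.5251, 0.0000] → [0.3713, -0.3845, -0.4328, 0.7193, 0.6947, 0.0000]
J3: z=[-0.5399, 0.5590, 0.6293] o=[0.7998, -0.3387, 0.0855] → [0.1801, 0.6453, -0.4187, -0.5399, 0.5590, 0.6293]
V = J·q̇ = [-0.0440, -0.9578, -0.1447, 0.1021, 0.2196, -0.5845]

-0.0440 -0.9578 -0.1447 0.1021 0.2196 -0.5845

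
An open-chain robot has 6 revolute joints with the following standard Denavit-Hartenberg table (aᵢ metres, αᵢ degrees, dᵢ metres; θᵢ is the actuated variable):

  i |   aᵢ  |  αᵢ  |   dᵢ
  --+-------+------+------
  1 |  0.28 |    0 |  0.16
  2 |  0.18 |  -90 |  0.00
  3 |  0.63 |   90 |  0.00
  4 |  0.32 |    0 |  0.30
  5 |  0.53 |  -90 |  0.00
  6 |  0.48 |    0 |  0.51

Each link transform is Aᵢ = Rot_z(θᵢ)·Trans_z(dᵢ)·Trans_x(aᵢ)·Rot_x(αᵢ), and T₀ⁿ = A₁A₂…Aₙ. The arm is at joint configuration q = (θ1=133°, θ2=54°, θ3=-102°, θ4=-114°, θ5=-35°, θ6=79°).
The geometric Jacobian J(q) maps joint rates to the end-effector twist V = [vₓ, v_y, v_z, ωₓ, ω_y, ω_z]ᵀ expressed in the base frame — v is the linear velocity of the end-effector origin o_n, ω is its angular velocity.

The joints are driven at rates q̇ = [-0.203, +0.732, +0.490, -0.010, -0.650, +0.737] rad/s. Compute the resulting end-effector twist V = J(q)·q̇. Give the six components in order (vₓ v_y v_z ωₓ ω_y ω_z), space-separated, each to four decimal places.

-0.6810 -0.5708 -0.2452 -0.5797 0.0716 1.0375

o_n = [-0.6163, 1.2101, 0.4203]
J₁: ẑ×o_n = [-1.2101, -0.6163, 0.0000], ω = ẑ
J2: z=[0.0000, 0.0000, 1.0000] o=[-0.1910, 0.2048, 0.1600] → [-1.0053, -0.4254, 0.0000, 0.0000, 0.0000, 1.0000]
J3: z=[0.1219, -0.9925, 0.0000] o=[-0.3696, 0.1828, 0.1600] → [-0.2583, -0.0317, -0.1197, 0.1219, -0.9925, 0.0000]
J4: z=[0.9709, 0.1192, -0.2079] o=[-0.2396, 0.1988, 0.7762] → [0.1678, 0.4239, 1.0267, 0.9709, 0.1192, -0.2079]
J5: z=[0.9709, 0.1192, -0.2079] o=[-0.0108, 0.5214, 0.5865] → [0.1234, 0.2873, 0.7407, 0.9709, 0.1192, -0.2079]
J6: z=[0.0018, 0.8638, 0.5038] o=[-0.1379, 0.7808, 0.1422] → [0.0240, -0.2416, 0.4141, 0.0018, 0.8638, 0.5038]
V = J·q̇ = [-0.6810, -0.5708, -0.2452, -0.5797, 0.0716, 1.0375]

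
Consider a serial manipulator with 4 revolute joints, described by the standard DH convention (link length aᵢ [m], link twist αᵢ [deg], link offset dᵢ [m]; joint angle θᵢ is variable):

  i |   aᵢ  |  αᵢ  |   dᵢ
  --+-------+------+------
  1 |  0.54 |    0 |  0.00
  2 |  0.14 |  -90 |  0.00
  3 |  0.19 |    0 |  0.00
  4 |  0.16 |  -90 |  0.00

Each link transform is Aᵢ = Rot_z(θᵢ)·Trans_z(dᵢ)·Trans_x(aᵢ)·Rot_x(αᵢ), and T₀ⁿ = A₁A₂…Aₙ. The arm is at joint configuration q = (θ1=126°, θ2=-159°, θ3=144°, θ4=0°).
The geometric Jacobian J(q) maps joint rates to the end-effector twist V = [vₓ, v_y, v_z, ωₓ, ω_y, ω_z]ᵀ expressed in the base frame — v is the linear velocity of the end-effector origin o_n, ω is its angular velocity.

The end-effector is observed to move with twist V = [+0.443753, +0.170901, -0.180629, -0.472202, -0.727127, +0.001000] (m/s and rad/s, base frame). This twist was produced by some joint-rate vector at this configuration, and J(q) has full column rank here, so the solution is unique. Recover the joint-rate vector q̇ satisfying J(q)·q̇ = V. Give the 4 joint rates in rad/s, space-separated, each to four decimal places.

-0.7640 0.7650 -0.4450 -0.4220

o_n = [-0.4375, 0.5148, -0.2057]
J₁: ẑ×o_n = [-0.5148, -0.4375, 0.0000], ω = ẑ
J2: z=[0.0000, 0.0000, 1.0000] o=[-0.3174, 0.4369, 0.0000] → [-0.0780, -0.1201, 0.0000, 0.0000, 0.0000, 1.0000]
J3: z=[0.5446, 0.8387, 0.0000] o=[-0.2000, 0.3606, 0.0000] → [-0.1725, 0.1120, 0.2832, 0.5446, 0.8387, 0.0000]
J4: z=[0.5446, 0.8387, 0.0000] o=[-0.3289, 0.4443, -0.1117] → [-0.0789, 0.0512, 0.1294, 0.5446, 0.8387, 0.0000]
q̇ = J⁺·V = [-0.7640, 0.7650, -0.4450, -0.4220]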